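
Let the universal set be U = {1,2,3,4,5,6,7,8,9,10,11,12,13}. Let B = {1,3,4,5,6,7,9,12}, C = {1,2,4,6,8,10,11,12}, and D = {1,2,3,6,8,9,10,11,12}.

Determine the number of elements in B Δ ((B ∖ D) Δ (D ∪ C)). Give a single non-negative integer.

5

B ∖ D = {4,5,7}
D ∪ C = {1,2,3,4,6,8,9,10,11,12}
(B ∖ D) Δ (D ∪ C) = {1,2,3,5,6,7,8,9,10,11,12}
B Δ ((B ∖ D) Δ (D ∪ C)) = {2,4,8,10,11}
|B Δ ((B ∖ D) Δ (D ∪ C))| = 5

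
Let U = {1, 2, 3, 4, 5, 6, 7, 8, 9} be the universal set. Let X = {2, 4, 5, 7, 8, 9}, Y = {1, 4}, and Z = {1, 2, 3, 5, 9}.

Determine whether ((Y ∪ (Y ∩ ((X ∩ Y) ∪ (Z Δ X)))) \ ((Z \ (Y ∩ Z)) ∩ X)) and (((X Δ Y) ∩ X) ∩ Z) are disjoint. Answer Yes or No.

Yes

X ∩ Y = {4}
Z Δ X = {1, 3, 4, 7, 8}
(X ∩ Y) ∪ (Z Δ X) = {1, 3, 4, 7, 8}
Y ∩ ((X ∩ Y) ∪ (Z Δ X)) = {1, 4}
Y ∪ (Y ∩ ((X ∩ Y) ∪ (Z Δ X))) = {1, 4}
Y ∩ Z = {1}
Z \ (Y ∩ Z) = {2, 3, 5, 9}
(Z \ (Y ∩ Z)) ∩ X = {2, 5, 9}
(Y ∪ (Y ∩ ((X ∩ Y) ∪ (Z Δ X)))) \ ((Z \ (Y ∩ Z)) ∩ X) = {1, 4}
X Δ Y = {1, 2, 5, 7, 8, 9}
(X Δ Y) ∩ X = {2, 5, 7, 8, 9}
((X Δ Y) ∩ X) ∩ Z = {2, 5, 9}
{1, 4} and {2, 5, 9} share no elements.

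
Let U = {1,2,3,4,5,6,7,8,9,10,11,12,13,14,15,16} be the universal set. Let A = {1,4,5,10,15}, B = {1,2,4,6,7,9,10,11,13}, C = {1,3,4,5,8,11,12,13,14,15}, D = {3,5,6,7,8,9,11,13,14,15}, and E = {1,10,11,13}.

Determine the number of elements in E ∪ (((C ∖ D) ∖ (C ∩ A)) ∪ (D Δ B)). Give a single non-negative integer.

12

C ∖ D = {1,4,12}
C ∩ A = {1,4,5,15}
(C ∖ D) ∖ (C ∩ A) = {12}
D Δ B = {1,2,3,4,5,8,10,14,15}
((C ∖ D) ∖ (C ∩ A)) ∪ (D Δ B) = {1,2,3,4,5,8,10,12,14,15}
E ∪ (((C ∖ D) ∖ (C ∩ A)) ∪ (D Δ B)) = {1,2,3,4,5,8,10,11,12,13,14,15}
|E ∪ (((C ∖ D) ∖ (C ∩ A)) ∪ (D Δ B))| = 12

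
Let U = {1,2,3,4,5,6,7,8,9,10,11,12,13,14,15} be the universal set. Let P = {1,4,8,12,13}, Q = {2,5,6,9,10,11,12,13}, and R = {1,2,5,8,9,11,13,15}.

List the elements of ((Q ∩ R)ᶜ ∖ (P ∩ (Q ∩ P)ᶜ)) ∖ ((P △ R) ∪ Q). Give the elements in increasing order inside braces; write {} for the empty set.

{3,7,14}

Q ∩ R = {2,5,9,11,13}
(Q ∩ R)ᶜ = {1,3,4,6,7,8,10,12,14,15}
Q ∩ P = {12,13}
(Q ∩ P)ᶜ = {1,2,3,4,5,6,7,8,9,10,11,14,15}
P ∩ (Q ∩ P)ᶜ = {1,4,8}
(Q ∩ R)ᶜ ∖ (P ∩ (Q ∩ P)ᶜ) = {3,6,7,10,12,14,15}
P △ R = {2,4,5,9,11,12,15}
(P △ R) ∪ Q = {2,4,5,6,9,10,11,12,13,15}
((Q ∩ R)ᶜ ∖ (P ∩ (Q ∩ P)ᶜ)) ∖ ((P △ R) ∪ Q) = {3,7,14}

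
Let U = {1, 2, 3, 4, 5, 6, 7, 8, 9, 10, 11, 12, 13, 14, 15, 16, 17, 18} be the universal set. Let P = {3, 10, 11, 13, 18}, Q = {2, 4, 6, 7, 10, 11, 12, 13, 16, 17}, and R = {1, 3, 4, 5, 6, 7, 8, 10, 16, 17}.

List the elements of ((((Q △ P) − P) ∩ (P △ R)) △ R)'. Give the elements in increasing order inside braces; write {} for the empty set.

Q △ P = {2, 3, 4, 6, 7, 12, 16, 17, 18}
(Q △ P) − P = {2, 4, 6, 7, 12, 16, 17}
P △ R = {1, 4, 5, 6, 7, 8, 11, 13, 16, 17, 18}
((Q △ P) − P) ∩ (P △ R) = {4, 6, 7, 16, 17}
(((Q △ P) − P) ∩ (P △ R)) △ R = {1, 3, 5, 8, 10}
((((Q △ P) − P) ∩ (P △ R)) △ R)' = {2, 4, 6, 7, 9, 11, 12, 13, 14, 15, 16, 17, 18}

{2, 4, 6, 7, 9, 11, 12, 13, 14, 15, 16, 17, 18}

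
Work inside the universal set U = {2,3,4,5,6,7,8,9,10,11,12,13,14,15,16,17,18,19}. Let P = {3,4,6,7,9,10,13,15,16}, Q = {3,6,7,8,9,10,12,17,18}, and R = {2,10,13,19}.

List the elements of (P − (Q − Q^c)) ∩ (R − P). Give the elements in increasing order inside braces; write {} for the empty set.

{}

Q^c = {2,4,5,11,13,14,15,16,19}
Q − Q^c = {3,6,7,8,9,10,12,17,18}
P − (Q − Q^c) = {4,13,15,16}
R − P = {2,19}
(P − (Q − Q^c)) ∩ (R − P) = {}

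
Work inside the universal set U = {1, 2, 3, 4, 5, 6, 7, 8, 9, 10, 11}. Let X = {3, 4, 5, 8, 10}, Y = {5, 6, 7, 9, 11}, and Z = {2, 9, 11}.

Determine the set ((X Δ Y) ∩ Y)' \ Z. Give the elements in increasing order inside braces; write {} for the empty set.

{1, 3, 4, 5, 8, 10}

X Δ Y = {3, 4, 6, 7, 8, 9, 10, 11}
(X Δ Y) ∩ Y = {6, 7, 9, 11}
((X Δ Y) ∩ Y)' = {1, 2, 3, 4, 5, 8, 10}
((X Δ Y) ∩ Y)' \ Z = {1, 3, 4, 5, 8, 10}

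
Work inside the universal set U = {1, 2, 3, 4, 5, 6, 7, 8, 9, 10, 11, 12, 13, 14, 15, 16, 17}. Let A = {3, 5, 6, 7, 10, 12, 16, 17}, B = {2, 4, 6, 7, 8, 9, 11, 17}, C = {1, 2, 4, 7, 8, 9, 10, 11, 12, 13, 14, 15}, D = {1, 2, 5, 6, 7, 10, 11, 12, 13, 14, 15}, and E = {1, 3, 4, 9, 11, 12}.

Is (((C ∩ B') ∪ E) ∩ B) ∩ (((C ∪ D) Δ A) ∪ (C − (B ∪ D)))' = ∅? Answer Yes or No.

Yes

B' = {1, 3, 5, 10, 12, 13, 14, 15, 16}
C ∩ B' = {1, 10, 12, 13, 14, 15}
(C ∩ B') ∪ E = {1, 3, 4, 9, 10, 11, 12, 13, 14, 15}
((C ∩ B') ∪ E) ∩ B = {4, 9, 11}
C ∪ D = {1, 2, 4, 5, 6, 7, 8, 9, 10, 11, 12, 13, 14, 15}
(C ∪ D) Δ A = {1, 2, 3, 4, 8, 9, 11, 13, 14, 15, 16, 17}
B ∪ D = {1, 2, 4, 5, 6, 7, 8, 9, 10, 11, 12, 13, 14, 15, 17}
C − (B ∪ D) = {}
((C ∪ D) Δ A) ∪ (C − (B ∪ D)) = {1, 2, 3, 4, 8, 9, 11, 13, 14, 15, 16, 17}
(((C ∪ D) Δ A) ∪ (C − (B ∪ D)))' = {5, 6, 7, 10, 12}
{4, 9, 11} and {5, 6, 7, 10, 12} share no elements.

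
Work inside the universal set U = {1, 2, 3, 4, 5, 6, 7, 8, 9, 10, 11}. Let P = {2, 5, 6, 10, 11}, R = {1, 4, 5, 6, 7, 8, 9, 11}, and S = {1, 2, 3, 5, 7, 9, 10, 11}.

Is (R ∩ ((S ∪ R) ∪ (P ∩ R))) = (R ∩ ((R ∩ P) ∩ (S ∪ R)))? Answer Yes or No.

S ∪ R = {1, 2, 3, 4, 5, 6, 7, 8, 9, 10, 11}
P ∩ R = {5, 6, 11}
(S ∪ R) ∪ (P ∩ R) = {1, 2, 3, 4, 5, 6, 7, 8, 9, 10, 11}
R ∩ ((S ∪ R) ∪ (P ∩ R)) = {1, 4, 5, 6, 7, 8, 9, 11}
R ∩ P = {5, 6, 11}
(R ∩ P) ∩ (S ∪ R) = {5, 6, 11}
R ∩ ((R ∩ P) ∩ (S ∪ R)) = {5, 6, 11}
1 ∈ R ∩ ((S ∪ R) ∪ (P ∩ R)) but 1 ∉ R ∩ ((R ∩ P) ∩ (S ∪ R)), so they differ.

No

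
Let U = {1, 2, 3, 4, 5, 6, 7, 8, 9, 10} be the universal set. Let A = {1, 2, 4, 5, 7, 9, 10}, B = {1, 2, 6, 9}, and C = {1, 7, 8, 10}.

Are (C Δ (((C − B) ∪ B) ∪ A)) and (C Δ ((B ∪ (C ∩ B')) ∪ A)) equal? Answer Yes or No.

C − B = {7, 8, 10}
(C − B) ∪ B = {1, 2, 6, 7, 8, 9, 10}
((C − B) ∪ B) ∪ A = {1, 2, 4, 5, 6, 7, 8, 9, 10}
C Δ (((C − B) ∪ B) ∪ A) = {2, 4, 5, 6, 9}
B' = {3, 4, 5, 7, 8, 10}
C ∩ B' = {7, 8, 10}
B ∪ (C ∩ B') = {1, 2, 6, 7, 8, 9, 10}
(B ∪ (C ∩ B')) ∪ A = {1, 2, 4, 5, 6, 7, 8, 9, 10}
C Δ ((B ∪ (C ∩ B')) ∪ A) = {2, 4, 5, 6, 9}
Both equal {2, 4, 5, 6, 9}, so C Δ (((C − B) ∪ B) ∪ A) = C Δ ((B ∪ (C ∩ B')) ∪ A).

Yes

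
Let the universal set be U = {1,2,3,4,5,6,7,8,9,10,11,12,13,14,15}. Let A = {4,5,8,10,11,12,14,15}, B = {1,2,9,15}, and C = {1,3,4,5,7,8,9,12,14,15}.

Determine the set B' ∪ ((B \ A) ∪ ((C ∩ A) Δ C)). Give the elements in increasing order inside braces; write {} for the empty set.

{1,2,3,4,5,6,7,8,9,10,11,12,13,14}

B' = {3,4,5,6,7,8,10,11,12,13,14}
B \ A = {1,2,9}
C ∩ A = {4,5,8,12,14,15}
(C ∩ A) Δ C = {1,3,7,9}
(B \ A) ∪ ((C ∩ A) Δ C) = {1,2,3,7,9}
B' ∪ ((B \ A) ∪ ((C ∩ A) Δ C)) = {1,2,3,4,5,6,7,8,9,10,11,12,13,14}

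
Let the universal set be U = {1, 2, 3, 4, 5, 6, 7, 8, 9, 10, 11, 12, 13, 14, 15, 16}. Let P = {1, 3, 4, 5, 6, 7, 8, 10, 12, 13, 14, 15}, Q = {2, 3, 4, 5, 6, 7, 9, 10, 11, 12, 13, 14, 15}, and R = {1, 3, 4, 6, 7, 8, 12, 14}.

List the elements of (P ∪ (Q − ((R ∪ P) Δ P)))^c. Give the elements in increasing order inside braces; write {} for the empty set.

R ∪ P = {1, 3, 4, 5, 6, 7, 8, 10, 12, 13, 14, 15}
(R ∪ P) Δ P = {}
Q − ((R ∪ P) Δ P) = {2, 3, 4, 5, 6, 7, 9, 10, 11, 12, 13, 14, 15}
P ∪ (Q − ((R ∪ P) Δ P)) = {1, 2, 3, 4, 5, 6, 7, 8, 9, 10, 11, 12, 13, 14, 15}
(P ∪ (Q − ((R ∪ P) Δ P)))^c = {16}

{16}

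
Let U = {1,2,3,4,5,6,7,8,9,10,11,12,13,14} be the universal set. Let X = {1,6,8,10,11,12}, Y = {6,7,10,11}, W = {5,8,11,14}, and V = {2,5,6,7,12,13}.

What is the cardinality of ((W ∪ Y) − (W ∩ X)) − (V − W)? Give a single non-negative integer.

3

W ∪ Y = {5,6,7,8,10,11,14}
W ∩ X = {8,11}
(W ∪ Y) − (W ∩ X) = {5,6,7,10,14}
V − W = {2,6,7,12,13}
((W ∪ Y) − (W ∩ X)) − (V − W) = {5,10,14}
|((W ∪ Y) − (W ∩ X)) − (V − W)| = 3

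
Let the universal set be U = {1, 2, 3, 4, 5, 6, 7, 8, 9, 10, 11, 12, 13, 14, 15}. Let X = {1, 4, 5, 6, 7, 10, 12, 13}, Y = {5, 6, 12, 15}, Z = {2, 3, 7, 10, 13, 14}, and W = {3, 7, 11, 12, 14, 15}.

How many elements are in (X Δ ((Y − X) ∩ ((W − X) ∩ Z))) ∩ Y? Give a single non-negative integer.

3

Y − X = {15}
W − X = {3, 11, 14, 15}
(W − X) ∩ Z = {3, 14}
(Y − X) ∩ ((W − X) ∩ Z) = {}
X Δ ((Y − X) ∩ ((W − X) ∩ Z)) = {1, 4, 5, 6, 7, 10, 12, 13}
(X Δ ((Y − X) ∩ ((W − X) ∩ Z))) ∩ Y = {5, 6, 12}
|(X Δ ((Y − X) ∩ ((W − X) ∩ Z))) ∩ Y| = 3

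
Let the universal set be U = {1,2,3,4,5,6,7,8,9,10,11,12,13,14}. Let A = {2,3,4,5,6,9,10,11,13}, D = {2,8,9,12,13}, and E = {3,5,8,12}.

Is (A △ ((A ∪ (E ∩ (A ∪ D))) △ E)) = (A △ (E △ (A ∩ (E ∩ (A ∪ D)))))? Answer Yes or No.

A ∪ D = {2,3,4,5,6,8,9,10,11,12,13}
E ∩ (A ∪ D) = {3,5,8,12}
A ∪ (E ∩ (A ∪ D)) = {2,3,4,5,6,8,9,10,11,12,13}
(A ∪ (E ∩ (A ∪ D))) △ E = {2,4,6,9,10,11,13}
A △ ((A ∪ (E ∩ (A ∪ D))) △ E) = {3,5}
A ∩ (E ∩ (A ∪ D)) = {3,5}
E △ (A ∩ (E ∩ (A ∪ D))) = {8,12}
A △ (E △ (A ∩ (E ∩ (A ∪ D)))) = {2,3,4,5,6,8,9,10,11,12,13}
2 ∈ A △ (E △ (A ∩ (E ∩ (A ∪ D)))) but 2 ∉ A △ ((A ∪ (E ∩ (A ∪ D))) △ E), so they differ.

No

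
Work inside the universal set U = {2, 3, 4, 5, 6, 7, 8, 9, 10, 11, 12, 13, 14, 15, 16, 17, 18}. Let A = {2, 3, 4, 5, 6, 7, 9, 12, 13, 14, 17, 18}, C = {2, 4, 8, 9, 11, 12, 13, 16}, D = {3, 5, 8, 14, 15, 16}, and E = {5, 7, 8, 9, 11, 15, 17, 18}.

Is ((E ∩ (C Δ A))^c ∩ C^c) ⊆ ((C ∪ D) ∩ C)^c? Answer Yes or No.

C Δ A = {3, 5, 6, 7, 8, 11, 14, 16, 17, 18}
E ∩ (C Δ A) = {5, 7, 8, 11, 17, 18}
(E ∩ (C Δ A))^c = {2, 3, 4, 6, 9, 10, 12, 13, 14, 15, 16}
C^c = {3, 5, 6, 7, 10, 14, 15, 17, 18}
(E ∩ (C Δ A))^c ∩ C^c = {3, 6, 10, 14, 15}
C ∪ D = {2, 3, 4, 5, 8, 9, 11, 12, 13, 14, 15, 16}
(C ∪ D) ∩ C = {2, 4, 8, 9, 11, 12, 13, 16}
((C ∪ D) ∩ C)^c = {3, 5, 6, 7, 10, 14, 15, 17, 18}
Every element of {3, 6, 10, 14, 15} is in {3, 5, 6, 7, 10, 14, 15, 17, 18}, so (E ∩ (C Δ A))^c ∩ C^c ⊆ ((C ∪ D) ∩ C)^c.

Yes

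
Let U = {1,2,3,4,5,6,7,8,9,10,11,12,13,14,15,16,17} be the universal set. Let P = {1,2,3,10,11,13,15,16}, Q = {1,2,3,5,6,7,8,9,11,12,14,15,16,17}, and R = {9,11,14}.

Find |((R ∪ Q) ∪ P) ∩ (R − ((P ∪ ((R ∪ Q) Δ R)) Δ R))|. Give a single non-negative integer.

1

R ∪ Q = {1,2,3,5,6,7,8,9,11,12,14,15,16,17}
(R ∪ Q) ∪ P = {1,2,3,5,6,7,8,9,10,11,12,13,14,15,16,17}
(R ∪ Q) Δ R = {1,2,3,5,6,7,8,12,15,16,17}
P ∪ ((R ∪ Q) Δ R) = {1,2,3,5,6,7,8,10,11,12,13,15,16,17}
(P ∪ ((R ∪ Q) Δ R)) Δ R = {1,2,3,5,6,7,8,9,10,12,13,14,15,16,17}
R − ((P ∪ ((R ∪ Q) Δ R)) Δ R) = {11}
((R ∪ Q) ∪ P) ∩ (R − ((P ∪ ((R ∪ Q) Δ R)) Δ R)) = {11}
|((R ∪ Q) ∪ P) ∩ (R − ((P ∪ ((R ∪ Q) Δ R)) Δ R))| = 1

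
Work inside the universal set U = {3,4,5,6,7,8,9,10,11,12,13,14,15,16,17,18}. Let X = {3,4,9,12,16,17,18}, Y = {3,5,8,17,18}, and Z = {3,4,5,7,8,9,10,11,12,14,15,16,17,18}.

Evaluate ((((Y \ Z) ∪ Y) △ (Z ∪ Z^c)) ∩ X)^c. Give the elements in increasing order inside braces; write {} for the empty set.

Y \ Z = {}
(Y \ Z) ∪ Y = {3,5,8,17,18}
Z^c = {6,13}
Z ∪ Z^c = {3,4,5,6,7,8,9,10,11,12,13,14,15,16,17,18}
((Y \ Z) ∪ Y) △ (Z ∪ Z^c) = {4,6,7,9,10,11,12,13,14,15,16}
(((Y \ Z) ∪ Y) △ (Z ∪ Z^c)) ∩ X = {4,9,12,16}
((((Y \ Z) ∪ Y) △ (Z ∪ Z^c)) ∩ X)^c = {3,5,6,7,8,10,11,13,14,15,17,18}

{3,5,6,7,8,10,11,13,14,15,17,18}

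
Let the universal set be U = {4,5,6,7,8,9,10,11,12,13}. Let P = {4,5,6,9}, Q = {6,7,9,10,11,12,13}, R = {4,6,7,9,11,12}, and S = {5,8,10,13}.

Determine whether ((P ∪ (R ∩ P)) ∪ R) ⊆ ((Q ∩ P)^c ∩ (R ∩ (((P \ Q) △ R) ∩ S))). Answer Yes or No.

No

R ∩ P = {4,6,9}
P ∪ (R ∩ P) = {4,5,6,9}
(P ∪ (R ∩ P)) ∪ R = {4,5,6,7,9,11,12}
Q ∩ P = {6,9}
(Q ∩ P)^c = {4,5,7,8,10,11,12,13}
P \ Q = {4,5}
(P \ Q) △ R = {5,6,7,9,11,12}
((P \ Q) △ R) ∩ S = {5}
R ∩ (((P \ Q) △ R) ∩ S) = {}
(Q ∩ P)^c ∩ (R ∩ (((P \ Q) △ R) ∩ S)) = {}
4 ∈ (P ∪ (R ∩ P)) ∪ R but 4 ∉ (Q ∩ P)^c ∩ (R ∩ (((P \ Q) △ R) ∩ S)), so the inclusion fails.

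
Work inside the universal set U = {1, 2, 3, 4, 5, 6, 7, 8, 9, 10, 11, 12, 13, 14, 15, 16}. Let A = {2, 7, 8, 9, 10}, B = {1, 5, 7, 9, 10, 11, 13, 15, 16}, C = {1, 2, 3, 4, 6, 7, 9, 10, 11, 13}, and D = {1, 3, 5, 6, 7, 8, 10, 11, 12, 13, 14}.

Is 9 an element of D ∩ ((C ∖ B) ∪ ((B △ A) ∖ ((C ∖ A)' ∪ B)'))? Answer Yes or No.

9 ∈ C and 9 ∈ B, so 9 ∉ C ∖ B
9 ∈ B and 9 ∈ A, so 9 ∉ B △ A
9 ∈ C and 9 ∈ A, so 9 ∉ C ∖ A
9 ∈ (C ∖ A)' since 9 ∉ (C ∖ A)
9 ∈ (C ∖ A)' and 9 ∈ B, so 9 ∈ (C ∖ A)' ∪ B
9 ∉ ((C ∖ A)' ∪ B)' since 9 ∈ ((C ∖ A)' ∪ B)
9 ∉ (B △ A) and 9 ∉ ((C ∖ A)' ∪ B)', so 9 ∉ (B △ A) ∖ ((C ∖ A)' ∪ B)'
9 ∉ (C ∖ B) and 9 ∉ ((B △ A) ∖ ((C ∖ A)' ∪ B)'), so 9 ∉ (C ∖ B) ∪ ((B △ A) ∖ ((C ∖ A)' ∪ B)')
9 ∉ D and 9 ∉ ((C ∖ B) ∪ ((B △ A) ∖ ((C ∖ A)' ∪ B)')), so 9 ∉ D ∩ ((C ∖ B) ∪ ((B △ A) ∖ ((C ∖ A)' ∪ B)'))

No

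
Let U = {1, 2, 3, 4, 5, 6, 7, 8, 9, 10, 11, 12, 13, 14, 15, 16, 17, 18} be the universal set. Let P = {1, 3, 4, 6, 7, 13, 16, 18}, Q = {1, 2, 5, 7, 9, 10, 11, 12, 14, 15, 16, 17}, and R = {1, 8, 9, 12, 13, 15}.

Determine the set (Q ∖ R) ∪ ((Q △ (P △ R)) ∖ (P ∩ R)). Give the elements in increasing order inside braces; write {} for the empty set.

{2, 3, 4, 5, 6, 7, 8, 10, 11, 14, 16, 17, 18}

Q ∖ R = {2, 5, 7, 10, 11, 14, 16, 17}
P △ R = {3, 4, 6, 7, 8, 9, 12, 15, 16, 18}
Q △ (P △ R) = {1, 2, 3, 4, 5, 6, 8, 10, 11, 14, 17, 18}
P ∩ R = {1, 13}
(Q △ (P △ R)) ∖ (P ∩ R) = {2, 3, 4, 5, 6, 8, 10, 11, 14, 17, 18}
(Q ∖ R) ∪ ((Q △ (P △ R)) ∖ (P ∩ R)) = {2, 3, 4, 5, 6, 7, 8, 10, 11, 14, 16, 17, 18}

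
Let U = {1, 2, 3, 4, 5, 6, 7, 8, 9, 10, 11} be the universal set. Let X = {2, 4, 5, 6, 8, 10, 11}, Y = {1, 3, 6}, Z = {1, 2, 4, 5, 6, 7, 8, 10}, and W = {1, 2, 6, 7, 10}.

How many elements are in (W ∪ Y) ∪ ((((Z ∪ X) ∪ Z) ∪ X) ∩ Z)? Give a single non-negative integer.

W ∪ Y = {1, 2, 3, 6, 7, 10}
Z ∪ X = {1, 2, 4, 5, 6, 7, 8, 10, 11}
(Z ∪ X) ∪ Z = {1, 2, 4, 5, 6, 7, 8, 10, 11}
((Z ∪ X) ∪ Z) ∪ X = {1, 2, 4, 5, 6, 7, 8, 10, 11}
(((Z ∪ X) ∪ Z) ∪ X) ∩ Z = {1, 2, 4, 5, 6, 7, 8, 10}
(W ∪ Y) ∪ ((((Z ∪ X) ∪ Z) ∪ X) ∩ Z) = {1, 2, 3, 4, 5, 6, 7, 8, 10}
|(W ∪ Y) ∪ ((((Z ∪ X) ∪ Z) ∪ X) ∩ Z)| = 9

9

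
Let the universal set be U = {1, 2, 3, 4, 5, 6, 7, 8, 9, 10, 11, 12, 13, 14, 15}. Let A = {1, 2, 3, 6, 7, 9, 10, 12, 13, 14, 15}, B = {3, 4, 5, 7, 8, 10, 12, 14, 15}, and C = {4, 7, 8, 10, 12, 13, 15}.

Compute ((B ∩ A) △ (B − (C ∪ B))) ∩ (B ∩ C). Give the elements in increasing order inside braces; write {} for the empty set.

B ∩ A = {3, 7, 10, 12, 14, 15}
C ∪ B = {3, 4, 5, 7, 8, 10, 12, 13, 14, 15}
B − (C ∪ B) = {}
(B ∩ A) △ (B − (C ∪ B)) = {3, 7, 10, 12, 14, 15}
B ∩ C = {4, 7, 8, 10, 12, 15}
((B ∩ A) △ (B − (C ∪ B))) ∩ (B ∩ C) = {7, 10, 12, 15}

{7, 10, 12, 15}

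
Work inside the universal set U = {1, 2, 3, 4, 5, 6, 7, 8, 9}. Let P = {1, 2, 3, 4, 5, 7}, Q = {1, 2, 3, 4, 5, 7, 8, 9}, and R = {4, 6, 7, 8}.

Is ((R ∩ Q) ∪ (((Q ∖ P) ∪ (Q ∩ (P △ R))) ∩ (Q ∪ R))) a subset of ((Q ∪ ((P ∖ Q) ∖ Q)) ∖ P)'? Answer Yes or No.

R ∩ Q = {4, 7, 8}
Q ∖ P = {8, 9}
P △ R = {1, 2, 3, 5, 6, 8}
Q ∩ (P △ R) = {1, 2, 3, 5, 8}
(Q ∖ P) ∪ (Q ∩ (P △ R)) = {1, 2, 3, 5, 8, 9}
Q ∪ R = {1, 2, 3, 4, 5, 6, 7, 8, 9}
((Q ∖ P) ∪ (Q ∩ (P △ R))) ∩ (Q ∪ R) = {1, 2, 3, 5, 8, 9}
(R ∩ Q) ∪ (((Q ∖ P) ∪ (Q ∩ (P △ R))) ∩ (Q ∪ R)) = {1, 2, 3, 4, 5, 7, 8, 9}
P ∖ Q = {}
(P ∖ Q) ∖ Q = {}
Q ∪ ((P ∖ Q) ∖ Q) = {1, 2, 3, 4, 5, 7, 8, 9}
(Q ∪ ((P ∖ Q) ∖ Q)) ∖ P = {8, 9}
((Q ∪ ((P ∖ Q) ∖ Q)) ∖ P)' = {1, 2, 3, 4, 5, 6, 7}
8 ∈ (R ∩ Q) ∪ (((Q ∖ P) ∪ (Q ∩ (P △ R))) ∩ (Q ∪ R)) but 8 ∉ ((Q ∪ ((P ∖ Q) ∖ Q)) ∖ P)', so the inclusion fails.

No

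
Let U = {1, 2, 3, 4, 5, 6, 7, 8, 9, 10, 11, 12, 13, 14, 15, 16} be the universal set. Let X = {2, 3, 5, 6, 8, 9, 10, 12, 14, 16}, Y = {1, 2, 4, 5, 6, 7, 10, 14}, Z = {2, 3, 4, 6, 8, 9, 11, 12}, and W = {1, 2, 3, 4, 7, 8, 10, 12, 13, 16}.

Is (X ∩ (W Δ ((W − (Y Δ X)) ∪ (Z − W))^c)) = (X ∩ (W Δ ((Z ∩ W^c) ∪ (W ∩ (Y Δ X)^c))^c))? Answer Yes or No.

Y Δ X = {1, 3, 4, 7, 8, 9, 12, 16}
W − (Y Δ X) = {2, 10, 13}
Z − W = {6, 9, 11}
(W − (Y Δ X)) ∪ (Z − W) = {2, 6, 9, 10, 11, 13}
((W − (Y Δ X)) ∪ (Z − W))^c = {1, 3, 4, 5, 7, 8, 12, 14, 15, 16}
W Δ ((W − (Y Δ X)) ∪ (Z − W))^c = {2, 5, 10, 13, 14, 15}
X ∩ (W Δ ((W − (Y Δ X)) ∪ (Z − W))^c) = {2, 5, 10, 14}
W^c = {5, 6, 9, 11, 14, 15}
Z ∩ W^c = {6, 9, 11}
(Y Δ X)^c = {2, 5, 6, 10, 11, 13, 14, 15}
W ∩ (Y Δ X)^c = {2, 10, 13}
(Z ∩ W^c) ∪ (W ∩ (Y Δ X)^c) = {2, 6, 9, 10, 11, 13}
((Z ∩ W^c) ∪ (W ∩ (Y Δ X)^c))^c = {1, 3, 4, 5, 7, 8, 12, 14, 15, 16}
W Δ ((Z ∩ W^c) ∪ (W ∩ (Y Δ X)^c))^c = {2, 5, 10, 13, 14, 15}
X ∩ (W Δ ((Z ∩ W^c) ∪ (W ∩ (Y Δ X)^c))^c) = {2, 5, 10, 14}
Both equal {2, 5, 10, 14}, so X ∩ (W Δ ((W − (Y Δ X)) ∪ (Z − W))^c) = X ∩ (W Δ ((Z ∩ W^c) ∪ (W ∩ (Y Δ X)^c))^c).

Yes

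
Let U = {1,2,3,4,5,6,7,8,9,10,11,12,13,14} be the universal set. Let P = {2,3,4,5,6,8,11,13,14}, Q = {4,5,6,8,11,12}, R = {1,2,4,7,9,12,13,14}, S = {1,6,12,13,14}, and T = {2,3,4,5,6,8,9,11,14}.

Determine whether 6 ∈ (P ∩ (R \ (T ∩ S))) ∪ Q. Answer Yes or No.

6 ∈ T and 6 ∈ S, so 6 ∈ T ∩ S
6 ∉ R and 6 ∈ (T ∩ S), so 6 ∉ R \ (T ∩ S)
6 ∈ P and 6 ∉ (R \ (T ∩ S)), so 6 ∉ P ∩ (R \ (T ∩ S))
6 ∉ (P ∩ (R \ (T ∩ S))) and 6 ∈ Q, so 6 ∈ (P ∩ (R \ (T ∩ S))) ∪ Q

Yes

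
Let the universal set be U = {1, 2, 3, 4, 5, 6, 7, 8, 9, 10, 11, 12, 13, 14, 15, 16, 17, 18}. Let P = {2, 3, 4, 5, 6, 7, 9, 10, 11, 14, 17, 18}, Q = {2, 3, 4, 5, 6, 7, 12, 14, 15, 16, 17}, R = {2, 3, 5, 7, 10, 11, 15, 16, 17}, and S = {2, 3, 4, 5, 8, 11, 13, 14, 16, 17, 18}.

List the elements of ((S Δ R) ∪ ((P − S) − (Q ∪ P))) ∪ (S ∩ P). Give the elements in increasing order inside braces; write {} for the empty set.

{2, 3, 4, 5, 7, 8, 10, 11, 13, 14, 15, 17, 18}

S Δ R = {4, 7, 8, 10, 13, 14, 15, 18}
P − S = {6, 7, 9, 10}
Q ∪ P = {2, 3, 4, 5, 6, 7, 9, 10, 11, 12, 14, 15, 16, 17, 18}
(P − S) − (Q ∪ P) = {}
(S Δ R) ∪ ((P − S) − (Q ∪ P)) = {4, 7, 8, 10, 13, 14, 15, 18}
S ∩ P = {2, 3, 4, 5, 11, 14, 17, 18}
((S Δ R) ∪ ((P − S) − (Q ∪ P))) ∪ (S ∩ P) = {2, 3, 4, 5, 7, 8, 10, 11, 13, 14, 15, 17, 18}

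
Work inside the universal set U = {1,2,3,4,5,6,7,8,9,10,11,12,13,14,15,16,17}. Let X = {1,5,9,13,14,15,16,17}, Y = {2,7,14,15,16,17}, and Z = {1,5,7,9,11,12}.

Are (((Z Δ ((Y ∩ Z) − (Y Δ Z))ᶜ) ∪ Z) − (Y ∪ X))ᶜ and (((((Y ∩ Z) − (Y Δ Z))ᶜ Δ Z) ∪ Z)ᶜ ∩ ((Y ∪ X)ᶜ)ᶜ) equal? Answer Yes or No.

No

Y ∩ Z = {7}
Y Δ Z = {1,2,5,9,11,12,14,15,16,17}
(Y ∩ Z) − (Y Δ Z) = {7}
((Y ∩ Z) − (Y Δ Z))ᶜ = {1,2,3,4,5,6,8,9,10,11,12,13,14,15,16,17}
Z Δ ((Y ∩ Z) − (Y Δ Z))ᶜ = {2,3,4,6,7,8,10,13,14,15,16,17}
(Z Δ ((Y ∩ Z) − (Y Δ Z))ᶜ) ∪ Z = {1,2,3,4,5,6,7,8,9,10,11,12,13,14,15,16,17}
Y ∪ X = {1,2,5,7,9,13,14,15,16,17}
((Z Δ ((Y ∩ Z) − (Y Δ Z))ᶜ) ∪ Z) − (Y ∪ X) = {3,4,6,8,10,11,12}
(((Z Δ ((Y ∩ Z) − (Y Δ Z))ᶜ) ∪ Z) − (Y ∪ X))ᶜ = {1,2,5,7,9,13,14,15,16,17}
((Y ∩ Z) − (Y Δ Z))ᶜ Δ Z = {2,3,4,6,7,8,10,13,14,15,16,17}
(((Y ∩ Z) − (Y Δ Z))ᶜ Δ Z) ∪ Z = {1,2,3,4,5,6,7,8,9,10,11,12,13,14,15,16,17}
((((Y ∩ Z) − (Y Δ Z))ᶜ Δ Z) ∪ Z)ᶜ = {}
(Y ∪ X)ᶜ = {3,4,6,8,10,11,12}
((Y ∪ X)ᶜ)ᶜ = {1,2,5,7,9,13,14,15,16,17}
((((Y ∩ Z) − (Y Δ Z))ᶜ Δ Z) ∪ Z)ᶜ ∩ ((Y ∪ X)ᶜ)ᶜ = {}
1 ∈ (((Z Δ ((Y ∩ Z) − (Y Δ Z))ᶜ) ∪ Z) − (Y ∪ X))ᶜ but 1 ∉ ((((Y ∩ Z) − (Y Δ Z))ᶜ Δ Z) ∪ Z)ᶜ ∩ ((Y ∪ X)ᶜ)ᶜ, so they differ.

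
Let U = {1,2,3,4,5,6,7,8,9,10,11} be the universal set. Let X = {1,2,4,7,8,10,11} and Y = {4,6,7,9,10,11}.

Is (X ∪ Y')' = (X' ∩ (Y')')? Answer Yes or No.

Yes

Y' = {1,2,3,5,8}
X ∪ Y' = {1,2,3,4,5,7,8,10,11}
(X ∪ Y')' = {6,9}
X' = {3,5,6,9}
(Y')' = {4,6,7,9,10,11}
X' ∩ (Y')' = {6,9}
Both equal {6,9}, so (X ∪ Y')' = X' ∩ (Y')'.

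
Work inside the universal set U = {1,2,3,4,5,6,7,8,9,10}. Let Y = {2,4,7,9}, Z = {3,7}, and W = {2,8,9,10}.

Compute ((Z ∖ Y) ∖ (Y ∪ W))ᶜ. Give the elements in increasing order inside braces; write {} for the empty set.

{1,2,4,5,6,7,8,9,10}

Z ∖ Y = {3}
Y ∪ W = {2,4,7,8,9,10}
(Z ∖ Y) ∖ (Y ∪ W) = {3}
((Z ∖ Y) ∖ (Y ∪ W))ᶜ = {1,2,4,5,6,7,8,9,10}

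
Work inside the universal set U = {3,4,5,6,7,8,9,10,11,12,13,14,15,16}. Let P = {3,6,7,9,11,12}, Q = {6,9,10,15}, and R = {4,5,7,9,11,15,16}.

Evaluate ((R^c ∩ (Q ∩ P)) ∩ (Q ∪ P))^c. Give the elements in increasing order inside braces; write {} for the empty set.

R^c = {3,6,8,10,12,13,14}
Q ∩ P = {6,9}
R^c ∩ (Q ∩ P) = {6}
Q ∪ P = {3,6,7,9,10,11,12,15}
(R^c ∩ (Q ∩ P)) ∩ (Q ∪ P) = {6}
((R^c ∩ (Q ∩ P)) ∩ (Q ∪ P))^c = {3,4,5,7,8,9,10,11,12,13,14,15,16}

{3,4,5,7,8,9,10,11,12,13,14,15,16}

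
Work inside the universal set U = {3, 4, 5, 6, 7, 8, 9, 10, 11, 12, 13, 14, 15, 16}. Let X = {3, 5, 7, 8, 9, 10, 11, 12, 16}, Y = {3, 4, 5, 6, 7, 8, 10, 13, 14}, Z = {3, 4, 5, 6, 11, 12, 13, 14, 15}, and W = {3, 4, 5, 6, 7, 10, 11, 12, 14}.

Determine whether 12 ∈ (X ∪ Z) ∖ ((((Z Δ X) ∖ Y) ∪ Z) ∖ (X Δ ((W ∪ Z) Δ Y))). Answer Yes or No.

12 ∈ X and 12 ∈ Z, so 12 ∈ X ∪ Z
12 ∈ Z and 12 ∈ X, so 12 ∉ Z Δ X
12 ∉ (Z Δ X) and 12 ∉ Y, so 12 ∉ (Z Δ X) ∖ Y
12 ∉ ((Z Δ X) ∖ Y) and 12 ∈ Z, so 12 ∈ ((Z Δ X) ∖ Y) ∪ Z
12 ∈ W and 12 ∈ Z, so 12 ∈ W ∪ Z
12 ∈ (W ∪ Z) and 12 ∉ Y, so 12 ∈ (W ∪ Z) Δ Y
12 ∈ X and 12 ∈ ((W ∪ Z) Δ Y), so 12 ∉ X Δ ((W ∪ Z) Δ Y)
12 ∈ (((Z Δ X) ∖ Y) ∪ Z) and 12 ∉ (X Δ ((W ∪ Z) Δ Y)), so 12 ∈ (((Z Δ X) ∖ Y) ∪ Z) ∖ (X Δ ((W ∪ Z) Δ Y))
12 ∈ (X ∪ Z) and 12 ∈ ((((Z Δ X) ∖ Y) ∪ Z) ∖ (X Δ ((W ∪ Z) Δ Y))), so 12 ∉ (X ∪ Z) ∖ ((((Z Δ X) ∖ Y) ∪ Z) ∖ (X Δ ((W ∪ Z) Δ Y)))

No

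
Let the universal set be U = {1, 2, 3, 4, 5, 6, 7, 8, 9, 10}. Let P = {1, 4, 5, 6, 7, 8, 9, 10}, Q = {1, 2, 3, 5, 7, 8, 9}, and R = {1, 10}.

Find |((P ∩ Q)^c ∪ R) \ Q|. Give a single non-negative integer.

P ∩ Q = {1, 5, 7, 8, 9}
(P ∩ Q)^c = {2, 3, 4, 6, 10}
(P ∩ Q)^c ∪ R = {1, 2, 3, 4, 6, 10}
((P ∩ Q)^c ∪ R) \ Q = {4, 6, 10}
|((P ∩ Q)^c ∪ R) \ Q| = 3

3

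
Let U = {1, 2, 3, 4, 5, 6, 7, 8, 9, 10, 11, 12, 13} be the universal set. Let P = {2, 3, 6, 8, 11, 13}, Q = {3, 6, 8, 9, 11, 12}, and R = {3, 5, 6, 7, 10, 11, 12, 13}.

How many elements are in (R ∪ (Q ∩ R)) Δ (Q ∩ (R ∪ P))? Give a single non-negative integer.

Q ∩ R = {3, 6, 11, 12}
R ∪ (Q ∩ R) = {3, 5, 6, 7, 10, 11, 12, 13}
R ∪ P = {2, 3, 5, 6, 7, 8, 10, 11, 12, 13}
Q ∩ (R ∪ P) = {3, 6, 8, 11, 12}
(R ∪ (Q ∩ R)) Δ (Q ∩ (R ∪ P)) = {5, 7, 8, 10, 13}
|(R ∪ (Q ∩ R)) Δ (Q ∩ (R ∪ P))| = 5

5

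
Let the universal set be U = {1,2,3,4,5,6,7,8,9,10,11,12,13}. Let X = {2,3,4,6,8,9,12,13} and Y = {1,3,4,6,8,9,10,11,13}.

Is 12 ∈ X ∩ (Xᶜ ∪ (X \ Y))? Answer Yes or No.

12 ∈ X, so 12 ∉ Xᶜ
12 ∈ X and 12 ∉ Y, so 12 ∈ X \ Y
12 ∉ Xᶜ and 12 ∈ (X \ Y), so 12 ∈ Xᶜ ∪ (X \ Y)
12 ∈ X and 12 ∈ (Xᶜ ∪ (X \ Y)), so 12 ∈ X ∩ (Xᶜ ∪ (X \ Y))

Yes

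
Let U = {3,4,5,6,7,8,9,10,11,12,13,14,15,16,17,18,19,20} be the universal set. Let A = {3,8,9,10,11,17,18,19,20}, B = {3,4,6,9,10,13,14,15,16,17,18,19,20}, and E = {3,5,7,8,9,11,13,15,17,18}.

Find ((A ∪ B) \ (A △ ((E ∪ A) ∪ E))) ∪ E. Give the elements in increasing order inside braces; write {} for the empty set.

A ∪ B = {3,4,6,8,9,10,11,13,14,15,16,17,18,19,20}
E ∪ A = {3,5,7,8,9,10,11,13,15,17,18,19,20}
(E ∪ A) ∪ E = {3,5,7,8,9,10,11,13,15,17,18,19,20}
A △ ((E ∪ A) ∪ E) = {5,7,13,15}
(A ∪ B) \ (A △ ((E ∪ A) ∪ E)) = {3,4,6,8,9,10,11,14,16,17,18,19,20}
((A ∪ B) \ (A △ ((E ∪ A) ∪ E))) ∪ E = {3,4,5,6,7,8,9,10,11,13,14,15,16,17,18,19,20}

{3,4,5,6,7,8,9,10,11,13,14,15,16,17,18,19,20}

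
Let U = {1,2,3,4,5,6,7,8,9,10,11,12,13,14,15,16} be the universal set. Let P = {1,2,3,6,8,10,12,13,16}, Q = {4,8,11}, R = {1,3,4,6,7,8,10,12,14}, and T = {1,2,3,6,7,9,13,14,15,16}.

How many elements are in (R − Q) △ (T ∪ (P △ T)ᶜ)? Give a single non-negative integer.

10

R − Q = {1,3,6,7,10,12,14}
P △ T = {7,8,9,10,12,14,15}
(P △ T)ᶜ = {1,2,3,4,5,6,11,13,16}
T ∪ (P △ T)ᶜ = {1,2,3,4,5,6,7,9,11,13,14,15,16}
(R − Q) △ (T ∪ (P △ T)ᶜ) = {2,4,5,9,10,11,12,13,15,16}
|(R − Q) △ (T ∪ (P △ T)ᶜ)| = 10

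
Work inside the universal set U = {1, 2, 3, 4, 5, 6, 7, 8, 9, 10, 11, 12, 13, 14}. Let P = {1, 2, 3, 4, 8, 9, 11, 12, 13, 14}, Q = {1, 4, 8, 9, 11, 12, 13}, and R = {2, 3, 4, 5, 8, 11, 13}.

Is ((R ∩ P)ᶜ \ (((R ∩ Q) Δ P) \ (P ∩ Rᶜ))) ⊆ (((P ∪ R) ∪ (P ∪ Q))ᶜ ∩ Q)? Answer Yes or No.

No

R ∩ P = {2, 3, 4, 8, 11, 13}
(R ∩ P)ᶜ = {1, 5, 6, 7, 9, 10, 12, 14}
R ∩ Q = {4, 8, 11, 13}
(R ∩ Q) Δ P = {1, 2, 3, 9, 12, 14}
Rᶜ = {1, 6, 7, 9, 10, 12, 14}
P ∩ Rᶜ = {1, 9, 12, 14}
((R ∩ Q) Δ P) \ (P ∩ Rᶜ) = {2, 3}
(R ∩ P)ᶜ \ (((R ∩ Q) Δ P) \ (P ∩ Rᶜ)) = {1, 5, 6, 7, 9, 10, 12, 14}
P ∪ R = {1, 2, 3, 4, 5, 8, 9, 11, 12, 13, 14}
P ∪ Q = {1, 2, 3, 4, 8, 9, 11, 12, 13, 14}
(P ∪ R) ∪ (P ∪ Q) = {1, 2, 3, 4, 5, 8, 9, 11, 12, 13, 14}
((P ∪ R) ∪ (P ∪ Q))ᶜ = {6, 7, 10}
((P ∪ R) ∪ (P ∪ Q))ᶜ ∩ Q = {}
1 ∈ (R ∩ P)ᶜ \ (((R ∩ Q) Δ P) \ (P ∩ Rᶜ)) but 1 ∉ ((P ∪ R) ∪ (P ∪ Q))ᶜ ∩ Q, so the inclusion fails.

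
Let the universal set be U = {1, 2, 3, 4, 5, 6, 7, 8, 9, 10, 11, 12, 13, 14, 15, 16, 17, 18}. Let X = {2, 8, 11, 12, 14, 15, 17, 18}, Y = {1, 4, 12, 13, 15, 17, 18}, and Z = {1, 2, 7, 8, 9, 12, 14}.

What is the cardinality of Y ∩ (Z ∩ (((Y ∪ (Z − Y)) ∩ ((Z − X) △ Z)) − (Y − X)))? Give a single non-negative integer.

Z − Y = {2, 7, 8, 9, 14}
Y ∪ (Z − Y) = {1, 2, 4, 7, 8, 9, 12, 13, 14, 15, 17, 18}
Z − X = {1, 7, 9}
(Z − X) △ Z = {2, 8, 12, 14}
(Y ∪ (Z − Y)) ∩ ((Z − X) △ Z) = {2, 8, 12, 14}
Y − X = {1, 4, 13}
((Y ∪ (Z − Y)) ∩ ((Z − X) △ Z)) − (Y − X) = {2, 8, 12, 14}
Z ∩ (((Y ∪ (Z − Y)) ∩ ((Z − X) △ Z)) − (Y − X)) = {2, 8, 12, 14}
Y ∩ (Z ∩ (((Y ∪ (Z − Y)) ∩ ((Z − X) △ Z)) − (Y − X))) = {12}
|Y ∩ (Z ∩ (((Y ∪ (Z − Y)) ∩ ((Z − X) △ Z)) − (Y − X)))| = 1

1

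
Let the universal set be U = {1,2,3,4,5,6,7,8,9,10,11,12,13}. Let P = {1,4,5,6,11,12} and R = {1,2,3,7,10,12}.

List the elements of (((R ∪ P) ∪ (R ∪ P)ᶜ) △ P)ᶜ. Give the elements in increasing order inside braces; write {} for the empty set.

R ∪ P = {1,2,3,4,5,6,7,10,11,12}
(R ∪ P)ᶜ = {8,9,13}
(R ∪ P) ∪ (R ∪ P)ᶜ = {1,2,3,4,5,6,7,8,9,10,11,12,13}
((R ∪ P) ∪ (R ∪ P)ᶜ) △ P = {2,3,7,8,9,10,13}
(((R ∪ P) ∪ (R ∪ P)ᶜ) △ P)ᶜ = {1,4,5,6,11,12}

{1,4,5,6,11,12}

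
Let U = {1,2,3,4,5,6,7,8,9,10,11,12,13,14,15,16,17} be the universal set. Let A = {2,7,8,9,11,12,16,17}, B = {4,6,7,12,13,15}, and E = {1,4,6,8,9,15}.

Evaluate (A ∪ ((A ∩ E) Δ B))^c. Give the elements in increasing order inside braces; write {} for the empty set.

{1,3,5,10,14}

A ∩ E = {8,9}
(A ∩ E) Δ B = {4,6,7,8,9,12,13,15}
A ∪ ((A ∩ E) Δ B) = {2,4,6,7,8,9,11,12,13,15,16,17}
(A ∪ ((A ∩ E) Δ B))^c = {1,3,5,10,14}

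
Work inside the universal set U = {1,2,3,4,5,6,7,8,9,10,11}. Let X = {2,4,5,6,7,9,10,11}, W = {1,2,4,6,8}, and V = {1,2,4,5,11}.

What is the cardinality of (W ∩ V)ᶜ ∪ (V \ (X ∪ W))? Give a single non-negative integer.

W ∩ V = {1,2,4}
(W ∩ V)ᶜ = {3,5,6,7,8,9,10,11}
X ∪ W = {1,2,4,5,6,7,8,9,10,11}
V \ (X ∪ W) = {}
(W ∩ V)ᶜ ∪ (V \ (X ∪ W)) = {3,5,6,7,8,9,10,11}
|(W ∩ V)ᶜ ∪ (V \ (X ∪ W))| = 8

8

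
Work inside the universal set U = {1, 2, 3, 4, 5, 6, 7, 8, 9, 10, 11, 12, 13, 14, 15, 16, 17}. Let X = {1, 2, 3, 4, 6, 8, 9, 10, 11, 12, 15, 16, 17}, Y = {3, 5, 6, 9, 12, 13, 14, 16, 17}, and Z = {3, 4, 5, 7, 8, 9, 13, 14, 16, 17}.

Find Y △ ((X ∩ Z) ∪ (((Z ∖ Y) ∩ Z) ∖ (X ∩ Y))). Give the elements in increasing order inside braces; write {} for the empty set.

X ∩ Z = {3, 4, 8, 9, 16, 17}
Z ∖ Y = {4, 7, 8}
(Z ∖ Y) ∩ Z = {4, 7, 8}
X ∩ Y = {3, 6, 9, 12, 16, 17}
((Z ∖ Y) ∩ Z) ∖ (X ∩ Y) = {4, 7, 8}
(X ∩ Z) ∪ (((Z ∖ Y) ∩ Z) ∖ (X ∩ Y)) = {3, 4, 7, 8, 9, 16, 17}
Y △ ((X ∩ Z) ∪ (((Z ∖ Y) ∩ Z) ∖ (X ∩ Y))) = {4, 5, 6, 7, 8, 12, 13, 14}

{4, 5, 6, 7, 8, 12, 13, 14}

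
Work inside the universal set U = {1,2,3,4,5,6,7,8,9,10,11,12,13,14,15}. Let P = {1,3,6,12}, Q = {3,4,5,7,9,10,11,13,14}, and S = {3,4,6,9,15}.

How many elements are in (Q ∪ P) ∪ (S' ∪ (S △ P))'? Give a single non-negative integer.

12

Q ∪ P = {1,3,4,5,6,7,9,10,11,12,13,14}
S' = {1,2,5,7,8,10,11,12,13,14}
S △ P = {1,4,9,12,15}
S' ∪ (S △ P) = {1,2,4,5,7,8,9,10,11,12,13,14,15}
(S' ∪ (S △ P))' = {3,6}
(Q ∪ P) ∪ (S' ∪ (S △ P))' = {1,3,4,5,6,7,9,10,11,12,13,14}
|(Q ∪ P) ∪ (S' ∪ (S △ P))'| = 12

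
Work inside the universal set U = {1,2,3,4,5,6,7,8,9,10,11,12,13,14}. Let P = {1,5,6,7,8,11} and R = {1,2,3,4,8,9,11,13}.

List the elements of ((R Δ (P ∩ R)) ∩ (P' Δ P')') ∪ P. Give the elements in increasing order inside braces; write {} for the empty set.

{1,2,3,4,5,6,7,8,9,11,13}

P ∩ R = {1,8,11}
R Δ (P ∩ R) = {2,3,4,9,13}
P' = {2,3,4,9,10,12,13,14}
P' Δ P' = {}
(P' Δ P')' = {1,2,3,4,5,6,7,8,9,10,11,12,13,14}
(R Δ (P ∩ R)) ∩ (P' Δ P')' = {2,3,4,9,13}
((R Δ (P ∩ R)) ∩ (P' Δ P')') ∪ P = {1,2,3,4,5,6,7,8,9,11,13}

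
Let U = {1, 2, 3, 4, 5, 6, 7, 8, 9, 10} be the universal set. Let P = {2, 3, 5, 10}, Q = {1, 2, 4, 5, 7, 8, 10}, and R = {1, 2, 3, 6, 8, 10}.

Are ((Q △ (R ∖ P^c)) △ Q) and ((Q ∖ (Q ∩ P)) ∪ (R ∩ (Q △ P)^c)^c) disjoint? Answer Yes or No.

No

P^c = {1, 4, 6, 7, 8, 9}
R ∖ P^c = {2, 3, 10}
Q △ (R ∖ P^c) = {1, 3, 4, 5, 7, 8}
(Q △ (R ∖ P^c)) △ Q = {2, 3, 10}
Q ∩ P = {2, 5, 10}
Q ∖ (Q ∩ P) = {1, 4, 7, 8}
Q △ P = {1, 3, 4, 7, 8}
(Q △ P)^c = {2, 5, 6, 9, 10}
R ∩ (Q △ P)^c = {2, 6, 10}
(R ∩ (Q △ P)^c)^c = {1, 3, 4, 5, 7, 8, 9}
(Q ∖ (Q ∩ P)) ∪ (R ∩ (Q △ P)^c)^c = {1, 3, 4, 5, 7, 8, 9}
3 lies in both, so they are not disjoint.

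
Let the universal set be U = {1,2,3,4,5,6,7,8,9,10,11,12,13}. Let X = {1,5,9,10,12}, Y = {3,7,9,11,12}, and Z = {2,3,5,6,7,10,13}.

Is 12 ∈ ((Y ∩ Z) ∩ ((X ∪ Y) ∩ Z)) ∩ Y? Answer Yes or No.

12 ∈ Y and 12 ∉ Z, so 12 ∉ Y ∩ Z
12 ∈ X and 12 ∈ Y, so 12 ∈ X ∪ Y
12 ∈ (X ∪ Y) and 12 ∉ Z, so 12 ∉ (X ∪ Y) ∩ Z
12 ∉ (Y ∩ Z) and 12 ∉ ((X ∪ Y) ∩ Z), so 12 ∉ (Y ∩ Z) ∩ ((X ∪ Y) ∩ Z)
12 ∉ ((Y ∩ Z) ∩ ((X ∪ Y) ∩ Z)) and 12 ∈ Y, so 12 ∉ ((Y ∩ Z) ∩ ((X ∪ Y) ∩ Z)) ∩ Y

No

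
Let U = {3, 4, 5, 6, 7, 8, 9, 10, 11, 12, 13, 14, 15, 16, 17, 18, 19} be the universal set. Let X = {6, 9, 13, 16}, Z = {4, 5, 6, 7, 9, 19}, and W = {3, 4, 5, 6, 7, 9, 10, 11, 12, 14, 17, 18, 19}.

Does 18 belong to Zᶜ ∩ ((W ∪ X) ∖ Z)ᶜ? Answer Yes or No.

18 ∉ Z, so 18 ∈ Zᶜ
18 ∈ W and 18 ∉ X, so 18 ∈ W ∪ X
18 ∈ (W ∪ X) and 18 ∉ Z, so 18 ∈ (W ∪ X) ∖ Z
18 ∉ ((W ∪ X) ∖ Z)ᶜ since 18 ∈ ((W ∪ X) ∖ Z)
18 ∈ Zᶜ and 18 ∉ ((W ∪ X) ∖ Z)ᶜ, so 18 ∉ Zᶜ ∩ ((W ∪ X) ∖ Z)ᶜ

No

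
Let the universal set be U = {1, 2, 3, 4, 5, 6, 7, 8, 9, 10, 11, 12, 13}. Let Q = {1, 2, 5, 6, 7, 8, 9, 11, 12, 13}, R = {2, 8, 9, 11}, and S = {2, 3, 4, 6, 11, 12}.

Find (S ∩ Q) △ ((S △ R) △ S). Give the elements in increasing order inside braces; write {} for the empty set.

S ∩ Q = {2, 6, 11, 12}
S △ R = {3, 4, 6, 8, 9, 12}
(S △ R) △ S = {2, 8, 9, 11}
(S ∩ Q) △ ((S △ R) △ S) = {6, 8, 9, 12}

{6, 8, 9, 12}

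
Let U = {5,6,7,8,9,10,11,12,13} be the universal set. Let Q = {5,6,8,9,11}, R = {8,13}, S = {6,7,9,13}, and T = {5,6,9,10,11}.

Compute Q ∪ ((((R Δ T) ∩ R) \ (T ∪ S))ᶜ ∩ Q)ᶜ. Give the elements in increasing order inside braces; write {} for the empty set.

R Δ T = {5,6,8,9,10,11,13}
(R Δ T) ∩ R = {8,13}
T ∪ S = {5,6,7,9,10,11,13}
((R Δ T) ∩ R) \ (T ∪ S) = {8}
(((R Δ T) ∩ R) \ (T ∪ S))ᶜ = {5,6,7,9,10,11,12,13}
(((R Δ T) ∩ R) \ (T ∪ S))ᶜ ∩ Q = {5,6,9,11}
((((R Δ T) ∩ R) \ (T ∪ S))ᶜ ∩ Q)ᶜ = {7,8,10,12,13}
Q ∪ ((((R Δ T) ∩ R) \ (T ∪ S))ᶜ ∩ Q)ᶜ = {5,6,7,8,9,10,11,12,13}

{5,6,7,8,9,10,11,12,13}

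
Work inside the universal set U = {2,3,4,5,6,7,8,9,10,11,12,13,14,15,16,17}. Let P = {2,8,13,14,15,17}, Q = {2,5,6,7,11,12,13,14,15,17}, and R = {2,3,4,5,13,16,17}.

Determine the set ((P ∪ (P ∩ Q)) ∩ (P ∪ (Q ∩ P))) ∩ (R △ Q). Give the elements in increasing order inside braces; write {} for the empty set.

{14,15}

P ∩ Q = {2,13,14,15,17}
P ∪ (P ∩ Q) = {2,8,13,14,15,17}
Q ∩ P = {2,13,14,15,17}
P ∪ (Q ∩ P) = {2,8,13,14,15,17}
(P ∪ (P ∩ Q)) ∩ (P ∪ (Q ∩ P)) = {2,8,13,14,15,17}
R △ Q = {3,4,6,7,11,12,14,15,16}
((P ∪ (P ∩ Q)) ∩ (P ∪ (Q ∩ P))) ∩ (R △ Q) = {14,15}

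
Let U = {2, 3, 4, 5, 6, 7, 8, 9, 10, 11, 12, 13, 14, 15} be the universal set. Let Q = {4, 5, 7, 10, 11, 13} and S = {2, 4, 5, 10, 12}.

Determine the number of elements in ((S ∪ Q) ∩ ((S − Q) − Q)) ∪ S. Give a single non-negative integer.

5

S ∪ Q = {2, 4, 5, 7, 10, 11, 12, 13}
S − Q = {2, 12}
(S − Q) − Q = {2, 12}
(S ∪ Q) ∩ ((S − Q) − Q) = {2, 12}
((S ∪ Q) ∩ ((S − Q) − Q)) ∪ S = {2, 4, 5, 10, 12}
|((S ∪ Q) ∩ ((S − Q) − Q)) ∪ S| = 5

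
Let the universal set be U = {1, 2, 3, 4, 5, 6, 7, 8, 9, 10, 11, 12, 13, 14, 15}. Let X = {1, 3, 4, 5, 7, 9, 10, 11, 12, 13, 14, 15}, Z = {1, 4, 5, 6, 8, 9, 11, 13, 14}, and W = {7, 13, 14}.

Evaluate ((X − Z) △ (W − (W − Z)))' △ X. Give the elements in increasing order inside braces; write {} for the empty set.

{2, 3, 6, 7, 8, 10, 12, 13, 14, 15}

X − Z = {3, 7, 10, 12, 15}
W − Z = {7}
W − (W − Z) = {13, 14}
(X − Z) △ (W − (W − Z)) = {3, 7, 10, 12, 13, 14, 15}
((X − Z) △ (W − (W − Z)))' = {1, 2, 4, 5, 6, 8, 9, 11}
((X − Z) △ (W − (W − Z)))' △ X = {2, 3, 6, 7, 8, 10, 12, 13, 14, 15}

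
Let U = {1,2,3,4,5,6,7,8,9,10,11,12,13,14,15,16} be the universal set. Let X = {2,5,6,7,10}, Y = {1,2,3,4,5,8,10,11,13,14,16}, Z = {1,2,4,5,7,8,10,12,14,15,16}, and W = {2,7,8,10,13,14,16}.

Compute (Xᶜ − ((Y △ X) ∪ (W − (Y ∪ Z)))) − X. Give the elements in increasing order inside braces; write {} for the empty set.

{9,12,15}

Xᶜ = {1,3,4,8,9,11,12,13,14,15,16}
Y △ X = {1,3,4,6,7,8,11,13,14,16}
Y ∪ Z = {1,2,3,4,5,7,8,10,11,12,13,14,15,16}
W − (Y ∪ Z) = {}
(Y △ X) ∪ (W − (Y ∪ Z)) = {1,3,4,6,7,8,11,13,14,16}
Xᶜ − ((Y △ X) ∪ (W − (Y ∪ Z))) = {9,12,15}
(Xᶜ − ((Y △ X) ∪ (W − (Y ∪ Z)))) − X = {9,12,15}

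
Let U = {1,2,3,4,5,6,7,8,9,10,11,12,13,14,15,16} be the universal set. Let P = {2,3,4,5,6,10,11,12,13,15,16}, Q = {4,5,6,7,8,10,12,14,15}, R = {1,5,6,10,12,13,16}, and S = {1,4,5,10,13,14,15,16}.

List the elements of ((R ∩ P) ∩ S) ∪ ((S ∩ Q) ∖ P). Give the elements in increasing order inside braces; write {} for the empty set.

{5,10,13,14,16}

R ∩ P = {5,6,10,12,13,16}
(R ∩ P) ∩ S = {5,10,13,16}
S ∩ Q = {4,5,10,14,15}
(S ∩ Q) ∖ P = {14}
((R ∩ P) ∩ S) ∪ ((S ∩ Q) ∖ P) = {5,10,13,14,16}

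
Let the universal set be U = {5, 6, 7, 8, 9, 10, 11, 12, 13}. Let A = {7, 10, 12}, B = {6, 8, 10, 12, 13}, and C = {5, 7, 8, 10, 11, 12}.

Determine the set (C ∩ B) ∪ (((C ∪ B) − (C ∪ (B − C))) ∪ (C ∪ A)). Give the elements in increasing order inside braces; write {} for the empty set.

{5, 7, 8, 10, 11, 12}

C ∩ B = {8, 10, 12}
C ∪ B = {5, 6, 7, 8, 10, 11, 12, 13}
B − C = {6, 13}
C ∪ (B − C) = {5, 6, 7, 8, 10, 11, 12, 13}
(C ∪ B) − (C ∪ (B − C)) = {}
C ∪ A = {5, 7, 8, 10, 11, 12}
((C ∪ B) − (C ∪ (B − C))) ∪ (C ∪ A) = {5, 7, 8, 10, 11, 12}
(C ∩ B) ∪ (((C ∪ B) − (C ∪ (B − C))) ∪ (C ∪ A)) = {5, 7, 8, 10, 11, 12}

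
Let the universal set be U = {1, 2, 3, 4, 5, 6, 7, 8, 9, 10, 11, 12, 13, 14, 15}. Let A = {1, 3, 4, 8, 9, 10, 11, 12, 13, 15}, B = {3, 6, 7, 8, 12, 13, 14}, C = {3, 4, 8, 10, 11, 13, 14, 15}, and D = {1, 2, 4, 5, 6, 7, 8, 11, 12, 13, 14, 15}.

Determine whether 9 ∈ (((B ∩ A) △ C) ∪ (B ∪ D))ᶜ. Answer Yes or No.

9 ∉ B and 9 ∈ A, so 9 ∉ B ∩ A
9 ∉ (B ∩ A) and 9 ∉ C, so 9 ∉ (B ∩ A) △ C
9 ∉ B and 9 ∉ D, so 9 ∉ B ∪ D
9 ∉ ((B ∩ A) △ C) and 9 ∉ (B ∪ D), so 9 ∉ ((B ∩ A) △ C) ∪ (B ∪ D)
9 ∈ (((B ∩ A) △ C) ∪ (B ∪ D))ᶜ since 9 ∉ (((B ∩ A) △ C) ∪ (B ∪ D))

Yes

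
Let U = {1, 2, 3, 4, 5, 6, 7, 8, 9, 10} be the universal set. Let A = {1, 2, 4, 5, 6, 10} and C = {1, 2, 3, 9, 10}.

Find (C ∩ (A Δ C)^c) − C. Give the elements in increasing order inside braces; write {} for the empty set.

A Δ C = {3, 4, 5, 6, 9}
(A Δ C)^c = {1, 2, 7, 8, 10}
C ∩ (A Δ C)^c = {1, 2, 10}
(C ∩ (A Δ C)^c) − C = {}

{}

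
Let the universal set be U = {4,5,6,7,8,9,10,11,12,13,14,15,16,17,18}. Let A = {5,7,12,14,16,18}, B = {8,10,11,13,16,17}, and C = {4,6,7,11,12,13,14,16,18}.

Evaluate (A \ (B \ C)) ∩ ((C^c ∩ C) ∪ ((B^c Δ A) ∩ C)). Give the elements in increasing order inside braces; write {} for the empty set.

{16}

B \ C = {8,10,17}
A \ (B \ C) = {5,7,12,14,16,18}
C^c = {5,8,9,10,15,17}
C^c ∩ C = {}
B^c = {4,5,6,7,9,12,14,15,18}
B^c Δ A = {4,6,9,15,16}
(B^c Δ A) ∩ C = {4,6,16}
(C^c ∩ C) ∪ ((B^c Δ A) ∩ C) = {4,6,16}
(A \ (B \ C)) ∩ ((C^c ∩ C) ∪ ((B^c Δ A) ∩ C)) = {16}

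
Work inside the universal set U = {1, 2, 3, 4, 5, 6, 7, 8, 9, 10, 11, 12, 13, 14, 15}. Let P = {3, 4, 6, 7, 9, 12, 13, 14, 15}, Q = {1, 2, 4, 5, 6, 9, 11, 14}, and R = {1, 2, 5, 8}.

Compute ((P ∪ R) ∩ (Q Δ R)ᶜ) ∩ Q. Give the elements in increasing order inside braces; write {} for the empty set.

{1, 2, 5}

P ∪ R = {1, 2, 3, 4, 5, 6, 7, 8, 9, 12, 13, 14, 15}
Q Δ R = {4, 6, 8, 9, 11, 14}
(Q Δ R)ᶜ = {1, 2, 3, 5, 7, 10, 12, 13, 15}
(P ∪ R) ∩ (Q Δ R)ᶜ = {1, 2, 3, 5, 7, 12, 13, 15}
((P ∪ R) ∩ (Q Δ R)ᶜ) ∩ Q = {1, 2, 5}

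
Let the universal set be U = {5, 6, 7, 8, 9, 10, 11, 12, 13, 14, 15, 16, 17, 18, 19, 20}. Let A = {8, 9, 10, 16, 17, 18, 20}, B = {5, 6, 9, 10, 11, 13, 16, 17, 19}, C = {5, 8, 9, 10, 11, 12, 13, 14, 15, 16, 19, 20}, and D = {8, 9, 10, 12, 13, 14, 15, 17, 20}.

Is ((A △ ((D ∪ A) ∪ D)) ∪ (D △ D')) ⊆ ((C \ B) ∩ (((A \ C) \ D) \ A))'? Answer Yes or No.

Yes

D ∪ A = {8, 9, 10, 12, 13, 14, 15, 16, 17, 18, 20}
(D ∪ A) ∪ D = {8, 9, 10, 12, 13, 14, 15, 16, 17, 18, 20}
A △ ((D ∪ A) ∪ D) = {12, 13, 14, 15}
D' = {5, 6, 7, 11, 16, 18, 19}
D △ D' = {5, 6, 7, 8, 9, 10, 11, 12, 13, 14, 15, 16, 17, 18, 19, 20}
(A △ ((D ∪ A) ∪ D)) ∪ (D △ D') = {5, 6, 7, 8, 9, 10, 11, 12, 13, 14, 15, 16, 17, 18, 19, 20}
C \ B = {8, 12, 14, 15, 20}
A \ C = {17, 18}
(A \ C) \ D = {18}
((A \ C) \ D) \ A = {}
(C \ B) ∩ (((A \ C) \ D) \ A) = {}
((C \ B) ∩ (((A \ C) \ D) \ A))' = {5, 6, 7, 8, 9, 10, 11, 12, 13, 14, 15, 16, 17, 18, 19, 20}
Every element of {5, 6, 7, 8, 9, 10, 11, 12, 13, 14, 15, 16, 17, 18, 19, 20} is in {5, 6, 7, 8, 9, 10, 11, 12, 13, 14, 15, 16, 17, 18, 19, 20}, so (A △ ((D ∪ A) ∪ D)) ∪ (D △ D') ⊆ ((C \ B) ∩ (((A \ C) \ D) \ A))'.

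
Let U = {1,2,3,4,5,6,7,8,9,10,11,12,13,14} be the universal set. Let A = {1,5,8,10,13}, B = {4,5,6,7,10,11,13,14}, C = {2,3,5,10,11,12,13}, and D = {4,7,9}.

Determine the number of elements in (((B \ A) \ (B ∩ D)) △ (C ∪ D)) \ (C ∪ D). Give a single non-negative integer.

2

B \ A = {4,6,7,11,14}
B ∩ D = {4,7}
(B \ A) \ (B ∩ D) = {6,11,14}
C ∪ D = {2,3,4,5,7,9,10,11,12,13}
((B \ A) \ (B ∩ D)) △ (C ∪ D) = {2,3,4,5,6,7,9,10,12,13,14}
(((B \ A) \ (B ∩ D)) △ (C ∪ D)) \ (C ∪ D) = {6,14}
|(((B \ A) \ (B ∩ D)) △ (C ∪ D)) \ (C ∪ D)| = 2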